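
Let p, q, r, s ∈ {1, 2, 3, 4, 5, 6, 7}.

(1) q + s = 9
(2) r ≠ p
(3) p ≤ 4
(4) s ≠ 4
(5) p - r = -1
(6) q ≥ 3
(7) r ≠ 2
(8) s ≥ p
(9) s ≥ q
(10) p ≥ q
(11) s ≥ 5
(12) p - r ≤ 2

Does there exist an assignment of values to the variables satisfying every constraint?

The assignment p = 3, q = 3, r = 4, s = 6 works:
  constraint 1 holds since q + s = 9.
  constraint 5 holds since p - r = -1.
  constraint 12 holds since p - r = -1.
The rest check out directly.

Satisfiable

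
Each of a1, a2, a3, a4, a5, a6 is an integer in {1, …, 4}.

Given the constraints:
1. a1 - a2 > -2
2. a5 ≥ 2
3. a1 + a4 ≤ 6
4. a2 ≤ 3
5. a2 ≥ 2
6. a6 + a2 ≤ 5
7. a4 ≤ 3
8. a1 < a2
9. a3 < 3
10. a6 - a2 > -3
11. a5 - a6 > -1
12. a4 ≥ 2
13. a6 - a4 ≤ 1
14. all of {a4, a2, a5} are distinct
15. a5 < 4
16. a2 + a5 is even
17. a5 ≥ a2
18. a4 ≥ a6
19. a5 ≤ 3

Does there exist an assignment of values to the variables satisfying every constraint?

Unsatisfiable

Constraints 2, 4, 5, 7, 12, and 19 confine each of a4, a2, a5 to the 2 values {2, 3}.
Constraint 14 requires all 3 of them to be distinct, but only 2 values are available — impossible by the pigeonhole principle.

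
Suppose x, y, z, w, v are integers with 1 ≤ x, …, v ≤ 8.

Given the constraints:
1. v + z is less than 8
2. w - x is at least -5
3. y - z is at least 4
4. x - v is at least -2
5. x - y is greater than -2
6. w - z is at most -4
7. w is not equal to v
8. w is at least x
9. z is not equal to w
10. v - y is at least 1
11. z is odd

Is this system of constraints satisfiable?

Constraints 2, 3, 4, 6, and 10 give w − x ≥ -5, x − v ≥ -2, v − y ≥ 1, y − z ≥ 4, z − w ≥ 4.
Adding all 5 inequalities: the left sides telescope to 0, and the right sides sum to (-5) + (-2) + 1 + 4 + 4 = 2. So 0 ≥ 2, which is false.

Unsatisfiable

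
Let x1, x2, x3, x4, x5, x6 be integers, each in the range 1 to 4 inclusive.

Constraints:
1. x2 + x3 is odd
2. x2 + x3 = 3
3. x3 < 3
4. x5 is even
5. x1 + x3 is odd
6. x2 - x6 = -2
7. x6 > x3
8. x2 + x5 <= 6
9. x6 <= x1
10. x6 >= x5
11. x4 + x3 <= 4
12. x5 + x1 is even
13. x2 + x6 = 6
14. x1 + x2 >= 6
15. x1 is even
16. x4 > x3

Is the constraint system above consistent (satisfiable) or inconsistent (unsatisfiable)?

Try x1 = 4, x2 = 2, x3 = 1, x4 = 2, x5 = 4, x6 = 4.
Check constraint 2: x2 + x3 = 3; constraint 6: x2 - x6 = -2. The remaining constraints are straightforward to verify.

Satisfiable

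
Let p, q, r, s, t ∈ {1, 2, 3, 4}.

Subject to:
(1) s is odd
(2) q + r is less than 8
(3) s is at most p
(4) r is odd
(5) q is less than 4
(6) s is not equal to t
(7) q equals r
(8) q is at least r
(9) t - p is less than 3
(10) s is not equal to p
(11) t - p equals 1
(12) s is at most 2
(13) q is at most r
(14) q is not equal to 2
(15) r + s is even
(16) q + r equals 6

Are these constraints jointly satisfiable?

Satisfiable

Take p = 2, q = 3, r = 3, s = 1, t = 3. Then constraint 2: q + r = 6; constraint 9: t - p = 1; constraint 11: t - p = 1, and every other listed constraint is also met.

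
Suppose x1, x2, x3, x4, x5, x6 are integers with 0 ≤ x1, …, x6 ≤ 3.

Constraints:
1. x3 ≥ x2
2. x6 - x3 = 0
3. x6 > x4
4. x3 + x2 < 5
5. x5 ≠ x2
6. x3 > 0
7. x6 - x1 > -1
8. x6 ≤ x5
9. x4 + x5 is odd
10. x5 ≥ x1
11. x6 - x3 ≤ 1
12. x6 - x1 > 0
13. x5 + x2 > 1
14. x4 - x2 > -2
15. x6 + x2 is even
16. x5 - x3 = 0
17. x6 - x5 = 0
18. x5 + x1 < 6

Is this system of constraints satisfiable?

The assignment x1 = 2, x2 = 1, x3 = 3, x4 = 2, x5 = 3, x6 = 3 works:
  constraint 2 holds since x6 - x3 = 0.
  constraint 4 holds since x3 + x2 = 4.
The rest check out directly.

Satisfiable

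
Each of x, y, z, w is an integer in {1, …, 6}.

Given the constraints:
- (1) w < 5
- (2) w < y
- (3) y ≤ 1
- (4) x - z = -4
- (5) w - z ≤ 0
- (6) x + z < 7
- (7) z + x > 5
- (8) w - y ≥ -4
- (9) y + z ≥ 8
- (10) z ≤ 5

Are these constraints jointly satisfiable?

From constraint 3: y ≤ 1. From constraint 10: z ≤ 5. Hence y + z ≤ 6. But constraint 9 requires y + z ≥ 8, and 8 > 6. Contradiction.

Unsatisfiable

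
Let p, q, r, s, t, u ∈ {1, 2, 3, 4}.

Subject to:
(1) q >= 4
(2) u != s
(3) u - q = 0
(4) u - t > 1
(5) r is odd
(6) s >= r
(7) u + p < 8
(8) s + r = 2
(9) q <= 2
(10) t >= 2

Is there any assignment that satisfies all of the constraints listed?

Unsatisfiable

From constraint 1: q ≥ 4. From constraint 9: q ≤ 2. But 2 < 4, so no value of q works.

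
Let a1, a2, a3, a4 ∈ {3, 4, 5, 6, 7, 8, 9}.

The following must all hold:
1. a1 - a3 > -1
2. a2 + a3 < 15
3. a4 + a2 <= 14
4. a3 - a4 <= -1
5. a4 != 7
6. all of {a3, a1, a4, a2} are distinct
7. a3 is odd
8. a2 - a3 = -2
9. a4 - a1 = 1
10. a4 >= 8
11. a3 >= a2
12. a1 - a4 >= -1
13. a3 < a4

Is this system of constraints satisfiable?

Satisfiable

Take a1 = 8, a2 = 5, a3 = 7, a4 = 9. Then constraint 1: a1 - a3 = 1; constraint 2: a2 + a3 = 12; constraint 3: a4 + a2 = 14, and every other listed constraint is also met.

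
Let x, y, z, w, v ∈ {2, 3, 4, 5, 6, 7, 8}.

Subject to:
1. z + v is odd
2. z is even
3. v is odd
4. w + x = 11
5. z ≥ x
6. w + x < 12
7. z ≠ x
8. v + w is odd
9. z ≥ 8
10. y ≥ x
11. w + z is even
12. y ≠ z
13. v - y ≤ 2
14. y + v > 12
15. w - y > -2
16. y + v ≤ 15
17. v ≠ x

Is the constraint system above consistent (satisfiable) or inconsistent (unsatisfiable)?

The assignment x = 5, y = 7, z = 8, w = 6, v = 7 works:
  constraint 4 holds since w + x = 11.
  constraint 6 holds since w + x = 11.
The rest check out directly.

Satisfiable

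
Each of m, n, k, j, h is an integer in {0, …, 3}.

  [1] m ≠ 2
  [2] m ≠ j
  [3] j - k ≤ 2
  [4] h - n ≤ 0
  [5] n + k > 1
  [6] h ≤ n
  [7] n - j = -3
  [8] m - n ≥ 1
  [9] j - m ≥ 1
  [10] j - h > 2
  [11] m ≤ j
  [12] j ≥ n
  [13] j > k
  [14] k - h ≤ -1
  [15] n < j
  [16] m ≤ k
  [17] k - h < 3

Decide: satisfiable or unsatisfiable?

Unsatisfiable

Constraints 3, 4, 8, 9, and 14 give h − k ≥ 1, k − j ≥ -2, j − m ≥ 1, m − n ≥ 1, n − h ≥ 0.
Adding all 5 inequalities: the left sides telescope to 0, and the right sides sum to 1 + (-2) + 1 + 1 + 0 = 1. So 0 ≥ 1, which is false.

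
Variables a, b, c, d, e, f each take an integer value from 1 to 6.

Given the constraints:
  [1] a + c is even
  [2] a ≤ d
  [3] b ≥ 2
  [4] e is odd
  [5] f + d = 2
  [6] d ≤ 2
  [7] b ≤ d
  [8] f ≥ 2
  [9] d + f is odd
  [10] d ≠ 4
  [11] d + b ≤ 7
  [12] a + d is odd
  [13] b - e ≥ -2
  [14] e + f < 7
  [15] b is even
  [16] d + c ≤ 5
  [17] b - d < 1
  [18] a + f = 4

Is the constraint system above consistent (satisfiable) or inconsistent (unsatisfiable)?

Unsatisfiable

From constraint 8: f ≥ 2. From constraints 3 and 7: d ≥ b ≥ 2. Hence f + d ≥ 4. But constraint 5 requires f + d = 2, and 2 < 4. Contradiction.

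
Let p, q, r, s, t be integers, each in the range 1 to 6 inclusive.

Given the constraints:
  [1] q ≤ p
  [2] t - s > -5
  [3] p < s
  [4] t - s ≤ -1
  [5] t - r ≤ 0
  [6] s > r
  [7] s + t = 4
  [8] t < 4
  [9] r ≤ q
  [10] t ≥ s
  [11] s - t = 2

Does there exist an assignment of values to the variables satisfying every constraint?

Constraints 1, 3, 5, 9, and 10 give r ≤ q, q ≤ p, p < s, s ≤ t, t ≤ r. Chaining: r ≤ q ≤ p < s ≤ t ≤ r, which forces r < r — impossible.

Unsatisfiable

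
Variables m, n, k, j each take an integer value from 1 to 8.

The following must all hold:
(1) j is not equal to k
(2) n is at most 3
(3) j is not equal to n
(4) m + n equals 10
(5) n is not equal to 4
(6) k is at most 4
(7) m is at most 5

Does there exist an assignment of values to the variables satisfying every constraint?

From constraint 7: m ≤ 5. From constraint 2: n ≤ 3. Hence m + n ≤ 8. But constraint 4 requires m + n = 10, and 10 > 8. Contradiction.

Unsatisfiable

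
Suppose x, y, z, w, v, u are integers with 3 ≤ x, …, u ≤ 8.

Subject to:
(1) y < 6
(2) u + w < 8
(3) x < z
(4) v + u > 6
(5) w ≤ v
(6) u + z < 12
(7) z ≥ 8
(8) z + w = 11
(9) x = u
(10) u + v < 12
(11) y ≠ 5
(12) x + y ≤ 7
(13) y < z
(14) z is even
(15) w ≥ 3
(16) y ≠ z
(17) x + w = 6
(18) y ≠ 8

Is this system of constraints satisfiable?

Satisfiable

The assignment x = 3, y = 3, z = 8, w = 3, v = 6, u = 3 works:
  constraint 2 holds since u + w = 6.
  constraint 4 holds since v + u = 9.
The rest check out directly.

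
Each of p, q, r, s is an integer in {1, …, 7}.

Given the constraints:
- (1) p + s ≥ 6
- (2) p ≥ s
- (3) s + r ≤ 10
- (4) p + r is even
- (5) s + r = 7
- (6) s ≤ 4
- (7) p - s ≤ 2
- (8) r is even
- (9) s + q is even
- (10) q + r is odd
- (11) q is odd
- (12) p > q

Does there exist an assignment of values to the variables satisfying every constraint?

Setting (p, q, r, s) = (4, 3, 4, 3) satisfies everything: constraint 1: p + s = 7; constraint 3: s + r = 7; constraint 5: s + r = 7, and the others follow.

Satisfiable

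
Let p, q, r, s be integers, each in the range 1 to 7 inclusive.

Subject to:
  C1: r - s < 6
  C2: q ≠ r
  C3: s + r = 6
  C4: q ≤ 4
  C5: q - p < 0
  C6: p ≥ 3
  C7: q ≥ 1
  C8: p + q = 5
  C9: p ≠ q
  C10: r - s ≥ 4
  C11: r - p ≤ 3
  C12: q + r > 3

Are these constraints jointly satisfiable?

Try p = 4, q = 1, r = 5, s = 1.
Check constraint 1: r - s = 4; constraint 3: s + r = 6; constraint 5: q - p = -3. The remaining constraints are straightforward to verify.

Satisfiable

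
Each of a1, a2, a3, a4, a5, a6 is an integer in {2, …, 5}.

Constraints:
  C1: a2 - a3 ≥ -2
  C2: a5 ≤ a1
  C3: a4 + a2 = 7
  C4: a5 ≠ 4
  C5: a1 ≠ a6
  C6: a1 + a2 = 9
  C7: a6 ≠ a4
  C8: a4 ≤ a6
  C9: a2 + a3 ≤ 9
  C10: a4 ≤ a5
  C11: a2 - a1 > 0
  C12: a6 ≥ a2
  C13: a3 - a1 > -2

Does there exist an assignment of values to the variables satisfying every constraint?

Satisfiable

Try a1 = 4, a2 = 5, a3 = 4, a4 = 2, a5 = 2, a6 = 5.
Check constraint 1: a2 - a3 = 1; constraint 3: a4 + a2 = 7. The remaining constraints are straightforward to verify.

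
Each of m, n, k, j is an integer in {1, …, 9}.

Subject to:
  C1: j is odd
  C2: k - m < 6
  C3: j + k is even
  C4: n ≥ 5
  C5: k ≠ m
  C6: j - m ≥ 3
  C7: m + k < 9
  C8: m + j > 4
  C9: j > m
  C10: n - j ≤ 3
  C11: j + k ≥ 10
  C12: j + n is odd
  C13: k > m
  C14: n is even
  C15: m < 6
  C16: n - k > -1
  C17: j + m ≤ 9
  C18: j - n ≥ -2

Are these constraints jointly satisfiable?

Satisfiable

The assignment m = 1, n = 6, k = 5, j = 5 works:
  constraint 2 holds since k - m = 4.
  constraint 6 holds since j - m = 4.
The rest check out directly.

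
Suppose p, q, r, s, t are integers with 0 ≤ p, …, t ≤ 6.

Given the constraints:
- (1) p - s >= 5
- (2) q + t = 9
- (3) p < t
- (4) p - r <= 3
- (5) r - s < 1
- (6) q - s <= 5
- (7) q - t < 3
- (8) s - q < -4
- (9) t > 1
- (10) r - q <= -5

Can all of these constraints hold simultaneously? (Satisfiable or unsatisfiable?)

Unsatisfiable

Constraints 1, 4, 6, and 10 give p − s ≥ 5, s − q ≥ -5, q − r ≥ 5, r − p ≥ -3.
Adding all 4 inequalities: the left sides telescope to 0, and the right sides sum to 5 + (-5) + 5 + (-3) = 2. So 0 ≥ 2, which is false.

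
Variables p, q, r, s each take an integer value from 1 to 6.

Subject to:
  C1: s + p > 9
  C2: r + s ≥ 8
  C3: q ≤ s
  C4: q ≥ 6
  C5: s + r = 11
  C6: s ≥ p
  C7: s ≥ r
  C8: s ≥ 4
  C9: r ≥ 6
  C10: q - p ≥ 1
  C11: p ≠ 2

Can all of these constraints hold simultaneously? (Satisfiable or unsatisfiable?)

Unsatisfiable

From constraints 3 and 4: s ≥ q ≥ 6. From constraint 9: r ≥ 6. Hence s + r ≥ 12. But constraint 5 requires s + r = 11, and 11 < 12. Contradiction.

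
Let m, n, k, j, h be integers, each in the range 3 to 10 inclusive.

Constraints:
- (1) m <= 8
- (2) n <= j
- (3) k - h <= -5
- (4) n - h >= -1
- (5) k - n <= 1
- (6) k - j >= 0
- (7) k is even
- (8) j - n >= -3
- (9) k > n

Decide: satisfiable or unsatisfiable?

Constraints 3, 4, 6, and 8 give h − k ≥ 5, k − j ≥ 0, j − n ≥ -3, n − h ≥ -1.
Adding all 4 inequalities: the left sides telescope to 0, and the right sides sum to 5 + 0 + (-3) + (-1) = 1. So 0 ≥ 1, which is false.

Unsatisfiable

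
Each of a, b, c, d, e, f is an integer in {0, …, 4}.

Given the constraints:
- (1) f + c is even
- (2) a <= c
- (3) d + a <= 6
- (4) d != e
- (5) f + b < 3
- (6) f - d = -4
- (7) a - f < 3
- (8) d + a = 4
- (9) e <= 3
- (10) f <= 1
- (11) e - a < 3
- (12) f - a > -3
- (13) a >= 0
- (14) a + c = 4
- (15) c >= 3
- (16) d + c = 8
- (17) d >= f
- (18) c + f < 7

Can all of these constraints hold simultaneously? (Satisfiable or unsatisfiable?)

Satisfiable

The assignment a = 0, b = 2, c = 4, d = 4, e = 1, f = 0 works:
  constraint 3 holds since d + a = 4.
  constraint 5 holds since f + b = 2.
  constraint 6 holds since f - d = -4.
The rest check out directly.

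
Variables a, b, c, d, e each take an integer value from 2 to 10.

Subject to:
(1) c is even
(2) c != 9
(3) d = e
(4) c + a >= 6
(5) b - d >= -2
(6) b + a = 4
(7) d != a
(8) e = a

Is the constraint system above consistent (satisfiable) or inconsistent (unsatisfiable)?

From constraints 3 and 8, d = e = a, so d = a. But constraint 7 says d ≠ a. Contradiction.

Unsatisfiable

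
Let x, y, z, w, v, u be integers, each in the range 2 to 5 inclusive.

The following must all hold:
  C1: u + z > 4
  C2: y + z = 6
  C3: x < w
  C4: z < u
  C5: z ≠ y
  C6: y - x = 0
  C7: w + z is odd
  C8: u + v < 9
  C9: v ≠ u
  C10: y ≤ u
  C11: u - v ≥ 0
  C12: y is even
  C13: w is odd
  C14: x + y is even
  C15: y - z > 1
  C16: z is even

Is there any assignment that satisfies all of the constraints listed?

Satisfiable

One satisfying assignment is x = 4, y = 4, z = 2, w = 5, v = 3, u = 5.
For the less obvious constraints — constraint 1: u + z = 7; constraint 2: y + z = 6 — and the others hold by inspection.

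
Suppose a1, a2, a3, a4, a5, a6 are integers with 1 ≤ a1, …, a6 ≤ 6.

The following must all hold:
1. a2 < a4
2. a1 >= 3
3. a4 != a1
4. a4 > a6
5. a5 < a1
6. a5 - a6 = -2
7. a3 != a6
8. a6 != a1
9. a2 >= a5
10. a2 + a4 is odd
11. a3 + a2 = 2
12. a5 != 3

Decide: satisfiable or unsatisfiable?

Setting (a1, a2, a3, a4, a5, a6) = (5, 1, 1, 6, 1, 3) satisfies everything: constraint 6: a5 - a6 = -2; constraint 10: a2 + a4 = 7 is odd; constraint 11: a3 + a2 = 2, and the others follow.

Satisfiable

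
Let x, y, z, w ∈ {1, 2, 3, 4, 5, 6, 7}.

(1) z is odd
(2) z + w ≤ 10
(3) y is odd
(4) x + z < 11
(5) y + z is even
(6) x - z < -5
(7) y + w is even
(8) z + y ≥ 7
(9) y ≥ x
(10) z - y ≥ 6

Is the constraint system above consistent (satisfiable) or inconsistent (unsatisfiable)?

Satisfiable

Take x = 1, y = 1, z = 7, w = 1. Then constraint 2: z + w = 8; constraint 4: x + z = 8; constraint 6: x - z = -6, and every other listed constraint is also met.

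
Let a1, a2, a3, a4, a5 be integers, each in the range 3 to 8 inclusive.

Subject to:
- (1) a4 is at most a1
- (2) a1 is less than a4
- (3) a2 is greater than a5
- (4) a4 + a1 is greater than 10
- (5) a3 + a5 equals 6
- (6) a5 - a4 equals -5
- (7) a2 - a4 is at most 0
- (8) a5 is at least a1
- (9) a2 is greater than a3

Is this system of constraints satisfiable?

Constraints 1, 3, 7, and 8 give a5 < a2, a2 ≤ a4, a4 ≤ a1, a1 ≤ a5. Chaining: a5 < a2 ≤ a4 ≤ a1 ≤ a5, which forces a5 < a5 — impossible.

Unsatisfiable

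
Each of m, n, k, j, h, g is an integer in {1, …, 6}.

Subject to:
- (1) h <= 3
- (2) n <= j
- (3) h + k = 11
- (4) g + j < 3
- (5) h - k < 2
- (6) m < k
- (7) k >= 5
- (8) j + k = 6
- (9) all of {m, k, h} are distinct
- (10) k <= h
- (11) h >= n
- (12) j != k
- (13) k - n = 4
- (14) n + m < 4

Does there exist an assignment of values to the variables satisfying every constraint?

Unsatisfiable

From constraint 7: k ≥ 5. From constraints 1 and 10: k ≤ h and h ≤ 3, so k ≤ 3. But 3 < 5, so no value of k works.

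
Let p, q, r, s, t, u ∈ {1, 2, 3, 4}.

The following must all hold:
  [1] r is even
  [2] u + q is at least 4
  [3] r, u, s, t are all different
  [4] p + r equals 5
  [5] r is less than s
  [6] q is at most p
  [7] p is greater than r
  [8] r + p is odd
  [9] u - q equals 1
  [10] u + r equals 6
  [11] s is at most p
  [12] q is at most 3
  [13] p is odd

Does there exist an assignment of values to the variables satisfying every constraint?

The assignment p = 3, q = 3, r = 2, s = 3, t = 1, u = 4 works:
  constraint 2 holds since u + q = 7.
  constraint 4 holds since p + r = 5.
The rest check out directly.

Satisfiable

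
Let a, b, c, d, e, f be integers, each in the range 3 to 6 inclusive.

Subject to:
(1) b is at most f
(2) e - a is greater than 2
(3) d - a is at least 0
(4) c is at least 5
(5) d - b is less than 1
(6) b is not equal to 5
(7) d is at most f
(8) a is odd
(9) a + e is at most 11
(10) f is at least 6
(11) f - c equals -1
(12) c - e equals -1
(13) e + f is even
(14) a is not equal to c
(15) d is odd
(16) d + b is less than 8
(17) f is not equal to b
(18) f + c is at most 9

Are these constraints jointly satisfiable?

From constraint 10: f ≥ 6. From constraint 4: c ≥ 5. Hence f + c ≥ 11. But constraint 18 requires f + c ≤ 9, and 9 < 11. Contradiction.

Unsatisfiable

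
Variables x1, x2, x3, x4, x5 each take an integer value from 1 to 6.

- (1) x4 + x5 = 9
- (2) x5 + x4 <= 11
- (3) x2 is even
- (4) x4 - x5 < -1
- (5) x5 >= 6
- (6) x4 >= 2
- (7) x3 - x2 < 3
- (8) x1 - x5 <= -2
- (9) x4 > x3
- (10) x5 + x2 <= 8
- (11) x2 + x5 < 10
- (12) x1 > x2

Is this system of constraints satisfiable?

Satisfiable

The assignment x1 = 3, x2 = 2, x3 = 2, x4 = 3, x5 = 6 works:
  constraint 1 holds since x4 + x5 = 9.
  constraint 2 holds since x5 + x4 = 9.
The rest check out directly.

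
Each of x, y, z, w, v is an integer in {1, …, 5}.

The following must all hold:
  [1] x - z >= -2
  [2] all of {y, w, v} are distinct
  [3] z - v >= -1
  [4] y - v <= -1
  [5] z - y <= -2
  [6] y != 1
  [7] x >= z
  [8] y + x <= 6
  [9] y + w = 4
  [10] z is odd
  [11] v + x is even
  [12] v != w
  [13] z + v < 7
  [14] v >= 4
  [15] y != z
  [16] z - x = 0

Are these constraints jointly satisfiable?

Constraints 3, 4, and 5 give v − y ≥ 1, y − z ≥ 2, z − v ≥ -1.
Adding all 3 inequalities: the left sides telescope to 0, and the right sides sum to 1 + 2 + (-1) = 2. So 0 ≥ 2, which is false.

Unsatisfiable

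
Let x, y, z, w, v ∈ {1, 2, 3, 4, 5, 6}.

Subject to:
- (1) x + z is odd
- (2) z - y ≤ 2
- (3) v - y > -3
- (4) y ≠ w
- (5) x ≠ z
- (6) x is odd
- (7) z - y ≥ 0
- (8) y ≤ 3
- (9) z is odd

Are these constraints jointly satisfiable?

Unsatisfiable

Constraint 6 makes x odd and constraint 9 makes z odd, so x + z must be even. Constraint 1 says x + z is odd — contradiction.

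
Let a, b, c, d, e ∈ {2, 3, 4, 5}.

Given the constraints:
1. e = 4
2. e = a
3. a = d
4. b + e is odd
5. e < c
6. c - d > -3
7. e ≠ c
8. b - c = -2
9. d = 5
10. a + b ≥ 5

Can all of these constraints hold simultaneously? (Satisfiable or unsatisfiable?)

Unsatisfiable

Constraint 1 fixes e = 4 and constraint 9 fixes d = 5. Constraints 2 and 3 give e = a = d, so e = d. But 4 ≠ 5 — contradiction.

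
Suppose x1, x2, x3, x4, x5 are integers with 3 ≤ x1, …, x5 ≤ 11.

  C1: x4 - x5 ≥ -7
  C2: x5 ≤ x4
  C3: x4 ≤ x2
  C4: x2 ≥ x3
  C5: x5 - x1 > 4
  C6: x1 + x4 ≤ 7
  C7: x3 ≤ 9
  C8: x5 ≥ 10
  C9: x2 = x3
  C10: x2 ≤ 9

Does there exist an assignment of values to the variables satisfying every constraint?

Unsatisfiable

From constraints 2 and 8: x4 ≥ x5 and x5 ≥ 10, so x4 ≥ 10. From constraints 3 and 10: x4 ≤ x2 and x2 ≤ 9, so x4 ≤ 9. But 9 < 10, so no value of x4 works.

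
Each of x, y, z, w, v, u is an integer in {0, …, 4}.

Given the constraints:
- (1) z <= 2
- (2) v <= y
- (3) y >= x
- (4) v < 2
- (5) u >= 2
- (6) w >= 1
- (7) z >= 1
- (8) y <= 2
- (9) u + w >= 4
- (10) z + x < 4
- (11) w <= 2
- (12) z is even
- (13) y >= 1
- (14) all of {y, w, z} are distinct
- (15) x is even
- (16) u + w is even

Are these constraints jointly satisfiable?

Constraints 1, 6, 7, 8, 11, and 13 confine each of y, w, z to the 2 values {1, 2}.
Constraint 14 requires all 3 of them to be distinct, but only 2 values are available — impossible by the pigeonhole principle.

Unsatisfiable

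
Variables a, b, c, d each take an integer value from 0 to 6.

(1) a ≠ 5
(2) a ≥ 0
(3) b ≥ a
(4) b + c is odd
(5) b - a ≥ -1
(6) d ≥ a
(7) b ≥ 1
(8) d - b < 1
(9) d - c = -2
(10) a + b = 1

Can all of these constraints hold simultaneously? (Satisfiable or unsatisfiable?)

The assignment a = 0, b = 1, c = 2, d = 0 works:
  constraint 5 holds since b - a = 1.
  constraint 8 holds since d - b = -1.
The rest check out directly.

Satisfiable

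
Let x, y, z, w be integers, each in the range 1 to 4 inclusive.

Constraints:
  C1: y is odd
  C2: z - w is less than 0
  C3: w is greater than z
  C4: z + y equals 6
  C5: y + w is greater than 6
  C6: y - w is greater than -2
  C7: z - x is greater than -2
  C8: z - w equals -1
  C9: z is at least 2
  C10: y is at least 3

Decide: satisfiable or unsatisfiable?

The assignment x = 4, y = 3, z = 3, w = 4 works:
  constraint 2 holds since z - w = -1.
  constraint 4 holds since z + y = 6.
  constraint 5 holds since y + w = 7.
The rest check out directly.

Satisfiable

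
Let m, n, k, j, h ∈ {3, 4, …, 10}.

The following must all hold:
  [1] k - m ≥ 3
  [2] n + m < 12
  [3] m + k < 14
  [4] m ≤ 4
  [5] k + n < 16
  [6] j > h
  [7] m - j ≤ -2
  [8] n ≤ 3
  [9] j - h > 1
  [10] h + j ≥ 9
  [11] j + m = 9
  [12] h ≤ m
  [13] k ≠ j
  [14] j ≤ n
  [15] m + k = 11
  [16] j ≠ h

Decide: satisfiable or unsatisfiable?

Unsatisfiable

From constraints 4 and 12: h ≤ m ≤ 4. From constraints 8 and 14: j ≤ n ≤ 3. Hence h + j ≤ 7. But constraint 10 requires h + j ≥ 9, and 9 > 7. Contradiction.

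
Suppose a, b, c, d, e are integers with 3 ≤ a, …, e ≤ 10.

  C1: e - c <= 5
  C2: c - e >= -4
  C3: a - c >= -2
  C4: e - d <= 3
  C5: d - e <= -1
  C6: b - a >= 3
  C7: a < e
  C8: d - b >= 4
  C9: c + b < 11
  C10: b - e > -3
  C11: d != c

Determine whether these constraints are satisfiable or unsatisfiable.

Constraints 1, 3, 5, 6, and 8 give d − b ≥ 4, b − a ≥ 3, a − c ≥ -2, c − e ≥ -5, e − d ≥ 1.
Adding all 5 inequalities: the left sides telescope to 0, and the right sides sum to 4 + 3 + (-2) + (-5) + 1 = 1. So 0 ≥ 1, which is false.

Unsatisfiable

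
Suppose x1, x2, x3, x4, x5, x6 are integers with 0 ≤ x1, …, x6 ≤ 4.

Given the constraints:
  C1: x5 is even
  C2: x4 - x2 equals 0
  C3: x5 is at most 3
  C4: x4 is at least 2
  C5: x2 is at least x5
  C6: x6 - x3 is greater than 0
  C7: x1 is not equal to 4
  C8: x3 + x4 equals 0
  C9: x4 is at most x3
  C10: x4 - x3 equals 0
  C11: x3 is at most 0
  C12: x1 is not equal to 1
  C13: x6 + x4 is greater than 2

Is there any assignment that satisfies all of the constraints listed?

Unsatisfiable

From constraint 4: x4 ≥ 2. From constraints 9 and 11: x4 ≤ x3 and x3 ≤ 0, so x4 ≤ 0. But 0 < 2, so no value of x4 works.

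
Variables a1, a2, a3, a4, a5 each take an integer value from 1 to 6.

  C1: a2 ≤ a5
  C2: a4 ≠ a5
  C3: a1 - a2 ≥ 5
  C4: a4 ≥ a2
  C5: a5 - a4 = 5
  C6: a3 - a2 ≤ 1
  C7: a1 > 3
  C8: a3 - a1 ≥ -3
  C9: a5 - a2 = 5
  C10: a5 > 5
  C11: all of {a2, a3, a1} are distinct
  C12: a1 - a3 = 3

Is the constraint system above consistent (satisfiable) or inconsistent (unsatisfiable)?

Unsatisfiable

Constraints 3, 6, and 8 give a2 − a3 ≥ -1, a3 − a1 ≥ -3, a1 − a2 ≥ 5.
Adding all 3 inequalities: the left sides telescope to 0, and the right sides sum to (-1) + (-3) + 5 = 1. So 0 ≥ 1, which is false.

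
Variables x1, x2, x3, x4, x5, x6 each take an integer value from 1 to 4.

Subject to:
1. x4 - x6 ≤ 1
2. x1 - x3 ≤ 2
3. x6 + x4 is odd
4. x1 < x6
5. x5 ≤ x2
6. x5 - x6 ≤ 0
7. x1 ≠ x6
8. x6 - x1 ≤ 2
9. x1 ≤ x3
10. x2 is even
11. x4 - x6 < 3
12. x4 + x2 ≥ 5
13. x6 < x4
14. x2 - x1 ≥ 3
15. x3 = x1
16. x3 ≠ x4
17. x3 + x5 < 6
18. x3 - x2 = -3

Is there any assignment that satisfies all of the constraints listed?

One satisfying assignment is x1 = 1, x2 = 4, x3 = 1, x4 = 4, x5 = 3, x6 = 3.
For the less obvious constraints — constraint 1: x4 - x6 = 1; constraint 2: x1 - x3 = 0; constraint 6: x5 - x6 = 0 — and the others hold by inspection.

Satisfiable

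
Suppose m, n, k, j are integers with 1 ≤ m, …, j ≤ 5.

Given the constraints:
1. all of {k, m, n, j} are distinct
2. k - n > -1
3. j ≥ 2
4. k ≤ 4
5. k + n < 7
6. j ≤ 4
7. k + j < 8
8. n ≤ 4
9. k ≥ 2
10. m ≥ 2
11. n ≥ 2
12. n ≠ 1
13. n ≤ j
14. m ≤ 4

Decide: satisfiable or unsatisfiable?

Constraints 3, 4, 6, 8, 9, 10, 11, and 14 confine each of k, m, n, j to the 3 values {2, …, 4}.
Constraint 1 requires all 4 of them to be distinct, but only 3 values are available — impossible by the pigeonhole principle.

Unsatisfiable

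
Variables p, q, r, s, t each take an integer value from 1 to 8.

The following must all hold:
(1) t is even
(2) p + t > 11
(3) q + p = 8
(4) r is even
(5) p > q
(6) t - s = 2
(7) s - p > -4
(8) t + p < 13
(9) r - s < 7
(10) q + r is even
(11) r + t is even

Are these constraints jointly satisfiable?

Satisfiable

One satisfying assignment is p = 6, q = 2, r = 8, s = 4, t = 6.
For the less obvious constraints — constraint 2: p + t = 12; constraint 3: q + p = 8 — and the others hold by inspection.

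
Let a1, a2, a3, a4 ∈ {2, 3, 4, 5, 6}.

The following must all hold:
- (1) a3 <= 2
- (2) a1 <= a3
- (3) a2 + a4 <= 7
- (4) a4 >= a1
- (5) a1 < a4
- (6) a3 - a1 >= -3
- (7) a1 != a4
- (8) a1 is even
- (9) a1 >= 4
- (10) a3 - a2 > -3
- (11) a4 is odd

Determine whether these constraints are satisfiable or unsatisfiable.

From constraint 9: a1 ≥ 4. From constraints 1 and 2: a1 ≤ a3 and a3 ≤ 2, so a1 ≤ 2. But 2 < 4, so no value of a1 works.

Unsatisfiable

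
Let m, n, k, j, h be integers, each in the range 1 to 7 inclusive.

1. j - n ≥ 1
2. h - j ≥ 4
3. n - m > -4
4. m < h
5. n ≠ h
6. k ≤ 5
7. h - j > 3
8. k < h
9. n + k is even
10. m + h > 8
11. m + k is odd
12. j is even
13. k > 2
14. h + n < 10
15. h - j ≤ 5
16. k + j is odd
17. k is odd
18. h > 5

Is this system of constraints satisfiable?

Take m = 4, n = 1, k = 3, j = 2, h = 7. Then constraint 1: j - n = 1; constraint 2: h - j = 5; constraint 3: n - m = -3, and every other listed constraint is also met.

Satisfiable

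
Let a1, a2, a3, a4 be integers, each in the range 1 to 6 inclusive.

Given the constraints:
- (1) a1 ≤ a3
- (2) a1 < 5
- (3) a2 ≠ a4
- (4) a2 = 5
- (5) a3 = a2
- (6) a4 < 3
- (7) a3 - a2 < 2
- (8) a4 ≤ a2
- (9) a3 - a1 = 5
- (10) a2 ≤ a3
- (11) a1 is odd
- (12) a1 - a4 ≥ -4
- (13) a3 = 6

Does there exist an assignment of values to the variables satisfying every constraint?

Unsatisfiable

Constraint 13 fixes a3 = 6 and constraint 4 fixes a2 = 5, but constraint 5 requires a3 = a2. Since 6 ≠ 5, contradiction.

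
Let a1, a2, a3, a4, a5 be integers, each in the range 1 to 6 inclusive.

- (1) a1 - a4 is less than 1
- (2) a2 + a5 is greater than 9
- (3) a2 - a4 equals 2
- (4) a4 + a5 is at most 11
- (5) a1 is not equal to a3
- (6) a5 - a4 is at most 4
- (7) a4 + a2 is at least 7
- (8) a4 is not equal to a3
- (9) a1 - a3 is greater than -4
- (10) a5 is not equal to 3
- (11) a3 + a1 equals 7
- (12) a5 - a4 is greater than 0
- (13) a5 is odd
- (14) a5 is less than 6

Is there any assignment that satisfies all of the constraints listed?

One satisfying assignment is a1 = 2, a2 = 6, a3 = 5, a4 = 4, a5 = 5.
For the less obvious constraints — constraint 1: a1 - a4 = -2; constraint 2: a2 + a5 = 11 — and the others hold by inspection.

Satisfiable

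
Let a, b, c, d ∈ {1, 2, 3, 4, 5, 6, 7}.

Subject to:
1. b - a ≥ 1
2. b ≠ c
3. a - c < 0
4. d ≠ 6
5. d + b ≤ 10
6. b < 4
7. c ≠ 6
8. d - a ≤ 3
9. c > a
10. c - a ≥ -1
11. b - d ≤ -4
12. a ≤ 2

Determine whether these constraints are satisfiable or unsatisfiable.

Unsatisfiable

Constraints 1, 8, and 11 give a − d ≥ -3, d − b ≥ 4, b − a ≥ 1.
Adding all 3 inequalities: the left sides telescope to 0, and the right sides sum to (-3) + 4 + 1 = 2. So 0 ≥ 2, which is false.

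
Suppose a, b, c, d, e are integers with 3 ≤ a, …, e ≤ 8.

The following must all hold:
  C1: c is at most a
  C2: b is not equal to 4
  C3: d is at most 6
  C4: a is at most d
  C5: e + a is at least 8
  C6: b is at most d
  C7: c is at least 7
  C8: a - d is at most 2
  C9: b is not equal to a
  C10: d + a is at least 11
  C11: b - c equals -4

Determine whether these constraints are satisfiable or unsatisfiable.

From constraints 1 and 7: a ≥ c and c ≥ 7, so a ≥ 7. From constraints 3 and 4: a ≤ d and d ≤ 6, so a ≤ 6. But 6 < 7, so no value of a works.

Unsatisfiable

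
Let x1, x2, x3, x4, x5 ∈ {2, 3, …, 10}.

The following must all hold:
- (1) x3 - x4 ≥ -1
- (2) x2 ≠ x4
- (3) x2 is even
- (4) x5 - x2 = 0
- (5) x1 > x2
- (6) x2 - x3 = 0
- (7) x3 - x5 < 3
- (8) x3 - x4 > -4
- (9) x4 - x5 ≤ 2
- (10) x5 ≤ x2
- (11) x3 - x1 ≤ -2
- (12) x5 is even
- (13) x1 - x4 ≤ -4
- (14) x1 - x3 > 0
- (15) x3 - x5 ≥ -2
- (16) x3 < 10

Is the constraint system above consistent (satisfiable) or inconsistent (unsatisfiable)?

Unsatisfiable

Constraints 9, 11, 13, and 15 give x4 − x1 ≥ 4, x1 − x3 ≥ 2, x3 − x5 ≥ -2, x5 − x4 ≥ -2.
Adding all 4 inequalities: the left sides telescope to 0, and the right sides sum to 4 + 2 + (-2) + (-2) = 2. So 0 ≥ 2, which is false.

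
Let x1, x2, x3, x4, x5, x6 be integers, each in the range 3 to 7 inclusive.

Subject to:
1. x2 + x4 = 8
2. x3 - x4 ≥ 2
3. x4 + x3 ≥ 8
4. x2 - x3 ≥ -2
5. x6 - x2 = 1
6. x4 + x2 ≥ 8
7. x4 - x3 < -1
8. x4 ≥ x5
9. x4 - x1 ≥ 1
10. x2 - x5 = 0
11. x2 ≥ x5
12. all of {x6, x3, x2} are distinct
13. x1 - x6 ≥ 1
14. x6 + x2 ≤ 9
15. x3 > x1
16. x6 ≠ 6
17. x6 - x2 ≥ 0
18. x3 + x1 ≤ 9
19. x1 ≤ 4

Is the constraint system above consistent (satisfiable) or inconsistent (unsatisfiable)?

Constraints 2, 4, 9, 13, and 17 give x3 − x4 ≥ 2, x4 − x1 ≥ 1, x1 − x6 ≥ 1, x6 − x2 ≥ 0, x2 − x3 ≥ -2.
Adding all 5 inequalities: the left sides telescope to 0, and the right sides sum to 2 + 1 + 1 + 0 + (-2) = 2. So 0 ≥ 2, which is false.

Unsatisfiable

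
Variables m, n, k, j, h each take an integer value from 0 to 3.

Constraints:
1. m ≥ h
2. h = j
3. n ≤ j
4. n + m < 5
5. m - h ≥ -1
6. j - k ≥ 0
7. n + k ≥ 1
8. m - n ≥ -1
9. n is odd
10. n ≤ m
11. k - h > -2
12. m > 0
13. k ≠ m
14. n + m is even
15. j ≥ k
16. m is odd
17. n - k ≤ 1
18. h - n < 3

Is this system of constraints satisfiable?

Try m = 3, n = 1, k = 1, j = 1, h = 1.
Check constraint 4: n + m = 4; constraint 5: m - h = 2; constraint 6: j - k = 0. The remaining constraints are straightforward to verify.

Satisfiable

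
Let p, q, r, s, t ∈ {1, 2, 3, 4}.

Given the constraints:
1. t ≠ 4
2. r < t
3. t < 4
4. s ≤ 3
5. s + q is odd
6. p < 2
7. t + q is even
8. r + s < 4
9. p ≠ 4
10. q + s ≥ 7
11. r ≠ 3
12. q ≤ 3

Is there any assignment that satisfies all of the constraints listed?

From constraint 12: q ≤ 3. From constraint 4: s ≤ 3. Hence q + s ≤ 6. But constraint 10 requires q + s ≥ 7, and 7 > 6. Contradiction.

Unsatisfiable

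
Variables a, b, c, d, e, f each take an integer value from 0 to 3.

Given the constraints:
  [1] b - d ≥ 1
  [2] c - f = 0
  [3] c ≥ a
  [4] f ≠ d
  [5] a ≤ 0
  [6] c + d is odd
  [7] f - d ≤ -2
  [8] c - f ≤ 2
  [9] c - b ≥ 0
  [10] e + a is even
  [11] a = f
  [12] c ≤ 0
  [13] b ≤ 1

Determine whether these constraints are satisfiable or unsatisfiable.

Unsatisfiable

Constraints 1, 7, 8, and 9 give f − c ≥ -2, c − b ≥ 0, b − d ≥ 1, d − f ≥ 2.
Adding all 4 inequalities: the left sides telescope to 0, and the right sides sum to (-2) + 0 + 1 + 2 = 1. So 0 ≥ 1, which is false.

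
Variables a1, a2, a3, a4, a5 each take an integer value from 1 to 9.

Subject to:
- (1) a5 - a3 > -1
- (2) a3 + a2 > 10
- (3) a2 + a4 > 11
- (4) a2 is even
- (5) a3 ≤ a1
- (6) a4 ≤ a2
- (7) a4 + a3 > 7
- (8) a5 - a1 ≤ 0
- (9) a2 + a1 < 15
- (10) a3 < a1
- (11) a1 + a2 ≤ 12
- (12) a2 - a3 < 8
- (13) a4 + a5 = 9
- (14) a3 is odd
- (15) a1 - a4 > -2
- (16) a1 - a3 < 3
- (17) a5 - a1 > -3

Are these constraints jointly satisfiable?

Satisfiable

Try a1 = 4, a2 = 8, a3 = 3, a4 = 5, a5 = 4.
Check constraint 1: a5 - a3 = 1; constraint 2: a3 + a2 = 11; constraint 3: a2 + a4 = 13. The remaining constraints are straightforward to verify.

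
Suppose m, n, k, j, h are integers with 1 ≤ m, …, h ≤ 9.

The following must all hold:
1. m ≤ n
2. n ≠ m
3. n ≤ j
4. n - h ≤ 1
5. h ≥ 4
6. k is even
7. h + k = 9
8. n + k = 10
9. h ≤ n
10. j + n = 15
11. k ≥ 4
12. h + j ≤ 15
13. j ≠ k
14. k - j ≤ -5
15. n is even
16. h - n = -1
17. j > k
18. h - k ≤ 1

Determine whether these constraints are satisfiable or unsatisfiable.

Satisfiable

The assignment m = 3, n = 6, k = 4, j = 9, h = 5 works:
  constraint 4 holds since n - h = 1.
  constraint 7 holds since h + k = 9.
The rest check out directly.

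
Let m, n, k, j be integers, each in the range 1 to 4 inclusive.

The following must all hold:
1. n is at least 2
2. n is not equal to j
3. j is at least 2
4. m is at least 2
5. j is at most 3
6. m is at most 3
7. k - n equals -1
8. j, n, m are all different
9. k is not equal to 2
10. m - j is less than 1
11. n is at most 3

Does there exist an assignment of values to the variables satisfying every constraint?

Unsatisfiable

Constraints 1, 3, 4, 5, 6, and 11 confine each of j, n, m to the 2 values {2, 3}.
Constraint 8 requires all 3 of them to be distinct, but only 2 values are available — impossible by the pigeonhole principle.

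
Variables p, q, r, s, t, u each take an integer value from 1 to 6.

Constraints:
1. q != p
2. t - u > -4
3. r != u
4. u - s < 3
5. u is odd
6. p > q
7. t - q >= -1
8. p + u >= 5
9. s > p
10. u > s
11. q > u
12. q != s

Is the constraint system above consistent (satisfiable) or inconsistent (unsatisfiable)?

Constraints 6, 9, 10, and 11 give s < u, u < q, q < p, p < s. Chaining: s < u < q < p < s, which forces s < s — impossible.

Unsatisfiable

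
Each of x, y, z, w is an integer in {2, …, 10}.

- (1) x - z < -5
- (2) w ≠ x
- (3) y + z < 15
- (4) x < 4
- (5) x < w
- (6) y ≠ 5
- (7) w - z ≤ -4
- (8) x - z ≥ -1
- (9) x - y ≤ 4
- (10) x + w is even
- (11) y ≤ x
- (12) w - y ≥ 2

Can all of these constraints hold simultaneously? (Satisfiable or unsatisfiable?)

Constraints 7, 8, 9, and 12 give z − w ≥ 4, w − y ≥ 2, y − x ≥ -4, x − z ≥ -1.
Adding all 4 inequalities: the left sides telescope to 0, and the right sides sum to 4 + 2 + (-4) + (-1) = 1. So 0 ≥ 1, which is false.

Unsatisfiable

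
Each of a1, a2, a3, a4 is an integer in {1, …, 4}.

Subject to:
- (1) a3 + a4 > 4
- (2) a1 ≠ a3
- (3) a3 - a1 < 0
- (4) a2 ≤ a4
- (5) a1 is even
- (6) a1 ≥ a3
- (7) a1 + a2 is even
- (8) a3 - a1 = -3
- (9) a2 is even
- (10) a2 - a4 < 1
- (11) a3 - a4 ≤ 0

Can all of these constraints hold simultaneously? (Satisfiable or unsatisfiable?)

The assignment a1 = 4, a2 = 4, a3 = 1, a4 = 4 works:
  constraint 1 holds since a3 + a4 = 5.
  constraint 3 holds since a3 - a1 = -3.
The rest check out directly.

Satisfiable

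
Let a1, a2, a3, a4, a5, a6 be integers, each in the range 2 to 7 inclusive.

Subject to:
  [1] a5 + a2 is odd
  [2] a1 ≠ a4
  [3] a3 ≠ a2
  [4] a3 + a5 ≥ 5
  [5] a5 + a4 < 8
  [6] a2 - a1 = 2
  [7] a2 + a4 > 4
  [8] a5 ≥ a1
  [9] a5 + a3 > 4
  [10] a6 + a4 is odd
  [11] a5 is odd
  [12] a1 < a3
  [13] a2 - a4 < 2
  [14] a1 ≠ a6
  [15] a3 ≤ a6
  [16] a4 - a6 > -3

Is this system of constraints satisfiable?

Try a1 = 2, a2 = 4, a3 = 3, a4 = 3, a5 = 3, a6 = 4.
Check constraint 4: a3 + a5 = 6; constraint 5: a5 + a4 = 6; constraint 6: a2 - a1 = 2. The remaining constraints are straightforward to verify.

Satisfiable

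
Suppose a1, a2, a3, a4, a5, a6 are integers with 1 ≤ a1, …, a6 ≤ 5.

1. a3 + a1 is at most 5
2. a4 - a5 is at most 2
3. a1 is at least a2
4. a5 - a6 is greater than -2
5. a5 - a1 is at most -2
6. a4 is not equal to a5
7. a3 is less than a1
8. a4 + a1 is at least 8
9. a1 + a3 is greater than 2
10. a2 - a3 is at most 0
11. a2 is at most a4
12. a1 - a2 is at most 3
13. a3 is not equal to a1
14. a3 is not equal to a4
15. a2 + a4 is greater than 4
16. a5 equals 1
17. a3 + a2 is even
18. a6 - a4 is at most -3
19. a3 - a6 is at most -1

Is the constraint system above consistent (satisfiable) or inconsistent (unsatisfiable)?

Constraints 2, 5, 10, 12, 18, and 19 give a4 − a6 ≥ 3, a6 − a3 ≥ 1, a3 − a2 ≥ 0, a2 − a1 ≥ -3, a1 − a5 ≥ 2, a5 − a4 ≥ -2.
Adding all 6 inequalities: the left sides telescope to 0, and the right sides sum to 3 + 1 + 0 + (-3) + 2 + (-2) = 1. So 0 ≥ 1, which is false.

Unsatisfiable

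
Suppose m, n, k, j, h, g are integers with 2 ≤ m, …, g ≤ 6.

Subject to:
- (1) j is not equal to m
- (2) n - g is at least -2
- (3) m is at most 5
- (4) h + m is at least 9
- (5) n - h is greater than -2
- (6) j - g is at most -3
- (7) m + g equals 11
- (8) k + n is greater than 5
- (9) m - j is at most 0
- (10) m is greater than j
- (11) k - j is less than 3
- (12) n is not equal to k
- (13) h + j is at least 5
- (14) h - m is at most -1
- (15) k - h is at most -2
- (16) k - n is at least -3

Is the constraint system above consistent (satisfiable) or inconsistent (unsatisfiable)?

Unsatisfiable

Constraints 2, 6, 9, 14, 15, and 16 give j − m ≥ 0, m − h ≥ 1, h − k ≥ 2, k − n ≥ -3, n − g ≥ -2, g − j ≥ 3.
Adding all 6 inequalities: the left sides telescope to 0, and the right sides sum to 0 + 1 + 2 + (-3) + (-2) + 3 = 1. So 0 ≥ 1, which is false.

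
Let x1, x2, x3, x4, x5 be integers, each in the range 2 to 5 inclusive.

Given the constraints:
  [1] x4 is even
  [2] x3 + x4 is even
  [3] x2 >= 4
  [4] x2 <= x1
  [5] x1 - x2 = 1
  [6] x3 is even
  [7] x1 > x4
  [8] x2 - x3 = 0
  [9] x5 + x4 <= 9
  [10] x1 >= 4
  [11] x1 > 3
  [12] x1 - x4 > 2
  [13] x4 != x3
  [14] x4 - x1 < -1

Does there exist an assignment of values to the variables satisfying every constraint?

Take x1 = 5, x2 = 4, x3 = 4, x4 = 2, x5 = 4. Then constraint 5: x1 - x2 = 1; constraint 8: x2 - x3 = 0, and every other listed constraint is also met.

Satisfiable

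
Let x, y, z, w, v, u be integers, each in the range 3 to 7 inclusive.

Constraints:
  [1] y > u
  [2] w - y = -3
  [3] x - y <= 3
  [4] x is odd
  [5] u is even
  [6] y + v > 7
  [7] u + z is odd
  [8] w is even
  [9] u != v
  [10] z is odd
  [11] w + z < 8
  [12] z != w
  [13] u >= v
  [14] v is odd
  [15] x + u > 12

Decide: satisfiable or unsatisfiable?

Satisfiable

Take x = 7, y = 7, z = 3, w = 4, v = 3, u = 6. Then constraint 2: w - y = -3; constraint 3: x - y = 0, and every other listed constraint is also met.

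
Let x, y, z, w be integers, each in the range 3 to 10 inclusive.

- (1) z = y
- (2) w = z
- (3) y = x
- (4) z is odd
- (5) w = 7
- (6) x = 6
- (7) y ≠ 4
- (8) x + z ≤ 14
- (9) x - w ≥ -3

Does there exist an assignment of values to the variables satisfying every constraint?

Constraint 5 fixes w = 7 and constraint 6 fixes x = 6. Constraints 1, 2, and 3 give w = z = y = x, so w = x. But 7 ≠ 6 — contradiction.

Unsatisfiable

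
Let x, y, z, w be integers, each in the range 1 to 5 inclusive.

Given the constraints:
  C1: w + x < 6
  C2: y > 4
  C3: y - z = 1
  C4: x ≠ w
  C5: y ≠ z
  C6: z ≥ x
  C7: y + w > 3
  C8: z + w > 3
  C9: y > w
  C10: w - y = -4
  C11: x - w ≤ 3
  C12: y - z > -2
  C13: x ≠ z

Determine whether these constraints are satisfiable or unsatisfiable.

Satisfiable

Setting (x, y, z, w) = (3, 5, 4, 1) satisfies everything: constraint 1: w + x = 4; constraint 3: y - z = 1; constraint 7: y + w = 6, and the others follow.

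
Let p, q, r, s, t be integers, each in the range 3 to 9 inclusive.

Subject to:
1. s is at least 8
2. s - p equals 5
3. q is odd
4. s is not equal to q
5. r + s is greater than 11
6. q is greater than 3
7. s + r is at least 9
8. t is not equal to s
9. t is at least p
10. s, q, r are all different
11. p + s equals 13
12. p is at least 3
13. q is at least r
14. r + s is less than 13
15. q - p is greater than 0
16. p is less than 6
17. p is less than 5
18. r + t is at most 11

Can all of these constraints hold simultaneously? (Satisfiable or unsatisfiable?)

Satisfiable

The assignment p = 4, q = 5, r = 3, s = 9, t = 7 works:
  constraint 2 holds since s - p = 5.
  constraint 5 holds since r + s = 12.
  constraint 7 holds since s + r = 12.
The rest check out directly.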